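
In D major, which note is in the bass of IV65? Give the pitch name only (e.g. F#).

IV in D major has root G; the chord is G-B-D-F#.
The figure 65 means first inversion — the third is in the bass.

B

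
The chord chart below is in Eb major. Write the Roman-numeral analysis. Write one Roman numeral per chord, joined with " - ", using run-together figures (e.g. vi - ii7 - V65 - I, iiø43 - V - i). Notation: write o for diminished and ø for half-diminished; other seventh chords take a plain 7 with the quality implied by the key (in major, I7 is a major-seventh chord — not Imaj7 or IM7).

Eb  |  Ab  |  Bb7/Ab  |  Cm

I - IV - V42 - vi

Eb has root Eb, degree 1 in Eb major, so I.
Ab has root Ab, degree 4 in Eb major, so IV.
Bb7/Ab has root Bb, degree 5 in Eb major, so V42.
Cm: root C is the submediant; minor triad there is vi.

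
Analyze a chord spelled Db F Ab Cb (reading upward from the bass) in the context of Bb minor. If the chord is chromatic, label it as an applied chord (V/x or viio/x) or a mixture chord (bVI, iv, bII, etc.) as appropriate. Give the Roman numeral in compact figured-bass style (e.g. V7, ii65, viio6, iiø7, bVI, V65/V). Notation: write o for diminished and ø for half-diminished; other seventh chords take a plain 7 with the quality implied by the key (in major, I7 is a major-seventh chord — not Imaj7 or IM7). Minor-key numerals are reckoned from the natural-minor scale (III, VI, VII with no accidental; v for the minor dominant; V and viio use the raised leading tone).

The pitches Db-F-Ab-Cb form a dominant seventh chord rooted on Db.
Db is not a diatonic chord root with this quality in Bb minor, but it lies a perfect fifth above Gb (VI), so the chord functions as an applied dominant of VI.

V7/VI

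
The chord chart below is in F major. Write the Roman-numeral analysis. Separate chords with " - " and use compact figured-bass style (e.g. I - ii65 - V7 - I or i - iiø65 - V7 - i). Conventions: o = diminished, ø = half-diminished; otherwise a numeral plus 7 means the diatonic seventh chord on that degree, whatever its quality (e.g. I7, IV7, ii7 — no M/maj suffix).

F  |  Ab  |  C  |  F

I - bIII - V - I

F: root F is the tonic; major triad there is I.
Ab: major triad on Ab — chromatic; bIII (borrowed from the parallel minor).
C has root C, degree 5 in F major, so V.
F has root F, degree 1 in F major, so I.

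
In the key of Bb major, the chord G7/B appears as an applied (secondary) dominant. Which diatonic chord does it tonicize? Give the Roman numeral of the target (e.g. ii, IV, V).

ii

The chord is a dominant seventh chord on G.
A dominant resolves down a perfect fifth: G → C. In Bb major, C is scale degree 2, i.e. ii.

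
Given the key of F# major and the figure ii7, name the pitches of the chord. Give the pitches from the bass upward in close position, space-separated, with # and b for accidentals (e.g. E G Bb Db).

G# B D# F#

The numeral's case and figure indicate a minor seventh chord. In F# major its root, the second degree, is G#.
That chord is spelled G#-B-D#-F#.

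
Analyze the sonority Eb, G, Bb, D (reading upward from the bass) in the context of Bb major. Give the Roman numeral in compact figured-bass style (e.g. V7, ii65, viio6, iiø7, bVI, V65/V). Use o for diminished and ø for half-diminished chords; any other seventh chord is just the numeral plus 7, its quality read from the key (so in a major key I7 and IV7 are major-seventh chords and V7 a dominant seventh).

Stacked in thirds the chord is Eb-G-Bb-D: a major seventh chord on Eb.
In Bb major, Eb is the subdominant; the diatonic major seventh chord there is IV7.

IV7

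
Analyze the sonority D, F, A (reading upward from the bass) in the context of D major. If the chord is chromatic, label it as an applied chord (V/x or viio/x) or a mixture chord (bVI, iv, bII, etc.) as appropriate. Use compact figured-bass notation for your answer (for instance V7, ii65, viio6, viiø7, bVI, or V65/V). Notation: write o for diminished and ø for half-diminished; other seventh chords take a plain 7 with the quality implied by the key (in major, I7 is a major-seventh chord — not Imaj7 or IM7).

i

The pitches D-F-A form a minor triad rooted on D.
D is the first degree of D major. This is the minor tonic, borrowed from the parallel minor.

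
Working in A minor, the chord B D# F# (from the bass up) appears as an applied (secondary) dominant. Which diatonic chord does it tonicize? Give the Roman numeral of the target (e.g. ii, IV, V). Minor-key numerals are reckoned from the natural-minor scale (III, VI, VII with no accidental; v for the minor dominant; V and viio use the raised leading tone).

The chord is a major triad on B.
A dominant resolves down a perfect fifth: B → E. In A minor, E is scale degree 5, i.e. V.

V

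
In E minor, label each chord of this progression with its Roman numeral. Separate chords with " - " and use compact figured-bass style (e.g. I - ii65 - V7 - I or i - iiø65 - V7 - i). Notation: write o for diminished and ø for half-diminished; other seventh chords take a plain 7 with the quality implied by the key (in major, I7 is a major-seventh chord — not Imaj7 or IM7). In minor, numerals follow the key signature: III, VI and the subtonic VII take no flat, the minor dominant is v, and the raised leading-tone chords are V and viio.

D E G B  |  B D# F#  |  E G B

i42 - V - i

D-E-G-B has root E, degree 1 in E minor, so i42.
B-D#-F# has root B, degree 5 in E minor, so V.
E-G-B has root E, degree 1 in E minor, so i.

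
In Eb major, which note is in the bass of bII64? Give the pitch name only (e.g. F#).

Cb

bII in Eb major has root Fb; the chord is Fb-Ab-Cb.
The figure 64 means second inversion — the fifth is in the bass.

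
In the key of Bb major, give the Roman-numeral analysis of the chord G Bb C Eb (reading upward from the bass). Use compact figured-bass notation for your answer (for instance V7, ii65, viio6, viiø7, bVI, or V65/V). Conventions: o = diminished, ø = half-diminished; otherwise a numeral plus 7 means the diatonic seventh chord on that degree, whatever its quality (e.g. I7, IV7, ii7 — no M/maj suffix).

ii43

Stacked in thirds the chord is C-Eb-G-Bb: a minor seventh chord on C.
In Bb major, C is the supertonic; the diatonic minor seventh chord there is ii7.
With G in the bass the chord is in second inversion, so the figured bass is 43.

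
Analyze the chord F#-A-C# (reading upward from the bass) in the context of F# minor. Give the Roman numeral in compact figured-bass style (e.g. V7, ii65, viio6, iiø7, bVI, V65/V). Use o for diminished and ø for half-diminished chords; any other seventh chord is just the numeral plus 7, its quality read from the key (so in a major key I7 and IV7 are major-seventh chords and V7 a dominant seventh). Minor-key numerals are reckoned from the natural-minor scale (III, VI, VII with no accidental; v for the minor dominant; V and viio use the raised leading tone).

i

The pitches F#-A-C# form a minor triad rooted on F#.
F# is scale degree 1 in F# minor, and a minor triad on that degree is written i.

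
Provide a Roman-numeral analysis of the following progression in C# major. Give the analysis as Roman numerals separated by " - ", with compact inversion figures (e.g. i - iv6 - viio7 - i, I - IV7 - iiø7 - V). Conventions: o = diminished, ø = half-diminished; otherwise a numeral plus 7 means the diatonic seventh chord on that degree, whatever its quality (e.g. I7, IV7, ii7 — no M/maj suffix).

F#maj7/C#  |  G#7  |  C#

IV43 - V7 - I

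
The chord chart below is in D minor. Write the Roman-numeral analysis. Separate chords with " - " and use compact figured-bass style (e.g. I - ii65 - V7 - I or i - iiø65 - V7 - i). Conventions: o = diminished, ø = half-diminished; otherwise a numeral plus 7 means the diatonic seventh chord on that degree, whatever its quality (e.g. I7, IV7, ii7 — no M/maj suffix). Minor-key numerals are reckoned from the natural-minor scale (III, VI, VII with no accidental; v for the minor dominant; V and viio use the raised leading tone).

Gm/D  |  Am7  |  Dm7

Gm/D: minor triad on G = scale degree 4 → iv64.
Am7: root A is the dominant; minor seventh chord there is v7.
Dm7 has root D, degree 1 in D minor, so i7.

iv64 - v7 - i7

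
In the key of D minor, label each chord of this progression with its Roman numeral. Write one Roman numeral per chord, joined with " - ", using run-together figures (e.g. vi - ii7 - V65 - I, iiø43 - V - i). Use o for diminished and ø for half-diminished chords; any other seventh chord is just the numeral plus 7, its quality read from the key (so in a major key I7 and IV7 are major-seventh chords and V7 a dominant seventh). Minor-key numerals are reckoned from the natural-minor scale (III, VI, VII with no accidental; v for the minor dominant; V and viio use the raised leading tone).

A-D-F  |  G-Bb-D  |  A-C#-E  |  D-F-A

i64 - iv - V - i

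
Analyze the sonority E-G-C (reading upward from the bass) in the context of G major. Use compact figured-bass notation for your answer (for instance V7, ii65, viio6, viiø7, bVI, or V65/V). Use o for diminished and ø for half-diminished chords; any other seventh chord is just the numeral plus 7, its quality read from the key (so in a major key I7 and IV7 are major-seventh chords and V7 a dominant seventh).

IV6

The pitches C-E-G form a major triad rooted on C.
In G major, C is the subdominant; the diatonic major triad there is IV.
With E in the bass the chord is in first inversion, so the figured bass is 6.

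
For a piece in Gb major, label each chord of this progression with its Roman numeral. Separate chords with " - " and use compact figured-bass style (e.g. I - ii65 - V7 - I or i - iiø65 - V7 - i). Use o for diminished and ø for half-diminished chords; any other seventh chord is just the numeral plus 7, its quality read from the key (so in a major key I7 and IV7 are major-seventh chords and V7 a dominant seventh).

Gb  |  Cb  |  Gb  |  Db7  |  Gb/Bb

Gb has root Gb, degree 1 in Gb major, so I.
Cb: root Cb is the subdominant; major triad there is IV.
Gb: major triad on Gb = scale degree 1 → I.
Db7: dominant seventh chord on Db = scale degree 5 → V7.
Gb/Bb has root Gb, degree 1 in Gb major, so I6.

I - IV - I - V7 - I6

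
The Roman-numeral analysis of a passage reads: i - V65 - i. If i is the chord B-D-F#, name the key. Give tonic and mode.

The anchor chord is a minor triad on B, labeled i.
If B is scale degree 1 and the mode makes that degree carry a minor triad, the tonic is B and the mode is minor.

B minor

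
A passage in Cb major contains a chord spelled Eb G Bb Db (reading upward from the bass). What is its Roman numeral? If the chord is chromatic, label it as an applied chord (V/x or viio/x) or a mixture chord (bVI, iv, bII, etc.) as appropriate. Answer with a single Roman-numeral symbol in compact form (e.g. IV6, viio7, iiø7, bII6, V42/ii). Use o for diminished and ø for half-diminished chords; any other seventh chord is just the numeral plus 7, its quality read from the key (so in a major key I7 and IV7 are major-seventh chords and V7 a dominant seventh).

Stacked in thirds the chord is Eb-G-Bb-Db: a dominant seventh chord on Eb.
Eb is not a diatonic chord root with this quality in Cb major, but it lies a perfect fifth above Ab (vi), so the chord functions as an applied dominant of vi.

V7/vi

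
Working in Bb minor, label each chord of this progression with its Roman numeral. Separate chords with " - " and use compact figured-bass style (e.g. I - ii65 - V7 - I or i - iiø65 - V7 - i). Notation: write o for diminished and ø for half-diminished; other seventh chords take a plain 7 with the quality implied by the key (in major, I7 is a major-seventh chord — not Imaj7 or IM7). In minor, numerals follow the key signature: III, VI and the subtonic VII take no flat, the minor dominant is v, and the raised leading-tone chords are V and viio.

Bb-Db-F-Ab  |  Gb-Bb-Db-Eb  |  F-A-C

Bb-Db-F-Ab has root Bb, degree 1 in Bb minor, so i7.
Gb-Bb-Db-Eb: minor seventh chord on Eb = scale degree 4 → iv65.
F-A-C: root F is the dominant; major triad there is V.

i7 - iv65 - V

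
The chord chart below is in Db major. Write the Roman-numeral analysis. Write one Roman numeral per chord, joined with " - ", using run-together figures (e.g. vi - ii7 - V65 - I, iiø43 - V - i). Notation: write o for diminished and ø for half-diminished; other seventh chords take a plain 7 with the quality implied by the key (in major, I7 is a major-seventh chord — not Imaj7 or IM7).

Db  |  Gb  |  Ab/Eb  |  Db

I - IV - V64 - I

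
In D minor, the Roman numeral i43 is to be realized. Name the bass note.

i in D minor has root D; the chord is D-F-A-C.
The figure 43 means second inversion — the fifth is in the bass.

A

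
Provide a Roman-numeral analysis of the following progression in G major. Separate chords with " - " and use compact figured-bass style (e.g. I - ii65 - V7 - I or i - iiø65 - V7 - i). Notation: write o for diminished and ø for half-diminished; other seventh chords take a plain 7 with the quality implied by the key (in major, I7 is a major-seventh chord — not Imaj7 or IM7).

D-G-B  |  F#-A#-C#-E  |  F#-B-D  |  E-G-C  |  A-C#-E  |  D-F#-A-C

D-G-B has root G, degree 1 in G major, so I64.
F#-A#-C#-E: chromatic; F# is V of iii, so V7/iii.
F#-B-D: root B is the mediant; minor triad there is iii64.
E-G-C: root C is the subdominant; major triad there is IV6.
A-C#-E: chromatic; A is V of V, so V/V.
D-F#-A-C has root D, degree 5 in G major, so V7.

I64 - V7/iii - iii64 - IV6 - V/V - V7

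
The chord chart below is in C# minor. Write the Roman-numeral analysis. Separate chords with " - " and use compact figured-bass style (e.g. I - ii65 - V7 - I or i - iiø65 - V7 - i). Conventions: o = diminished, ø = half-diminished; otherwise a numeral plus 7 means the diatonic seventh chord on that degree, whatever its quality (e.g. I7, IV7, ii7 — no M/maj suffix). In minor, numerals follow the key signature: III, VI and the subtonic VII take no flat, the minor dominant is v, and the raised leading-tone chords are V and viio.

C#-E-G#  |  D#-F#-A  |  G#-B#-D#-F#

C#-E-G#: minor triad on C# = scale degree 1 → i.
D#-F#-A has root D#, degree 2 in C# minor, so iio.
G#-B#-D#-F#: root G# is the dominant; dominant seventh chord there is V7.

i - iio - V7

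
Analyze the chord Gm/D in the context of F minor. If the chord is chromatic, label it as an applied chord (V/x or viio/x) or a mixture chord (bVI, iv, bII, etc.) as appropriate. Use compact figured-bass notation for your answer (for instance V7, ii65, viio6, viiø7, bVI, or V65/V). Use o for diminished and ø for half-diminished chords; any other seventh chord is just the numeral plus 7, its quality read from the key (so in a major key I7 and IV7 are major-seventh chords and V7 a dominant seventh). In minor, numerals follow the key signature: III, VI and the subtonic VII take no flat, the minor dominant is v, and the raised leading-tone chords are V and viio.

Stacked in thirds the chord is G-Bb-D: a minor triad on G.
G is the second degree of F minor. This is the minor supertonic, borrowed from the parallel major (the Dorian ii).
With D in the bass the chord is in second inversion, so the figured bass is 64.

ii64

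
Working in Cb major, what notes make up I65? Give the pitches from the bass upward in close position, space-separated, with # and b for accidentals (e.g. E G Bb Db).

In Cb major, the first degree is Cb, and the diatonic chord built there is a major seventh chord.
Stacking thirds from Cb gives Cb-Eb-Gb-Bb.
With the 65 figure the chord is in first inversion; from the bass Eb upward in close position it reads Eb-Gb-Bb-Cb.

Eb Gb Bb Cb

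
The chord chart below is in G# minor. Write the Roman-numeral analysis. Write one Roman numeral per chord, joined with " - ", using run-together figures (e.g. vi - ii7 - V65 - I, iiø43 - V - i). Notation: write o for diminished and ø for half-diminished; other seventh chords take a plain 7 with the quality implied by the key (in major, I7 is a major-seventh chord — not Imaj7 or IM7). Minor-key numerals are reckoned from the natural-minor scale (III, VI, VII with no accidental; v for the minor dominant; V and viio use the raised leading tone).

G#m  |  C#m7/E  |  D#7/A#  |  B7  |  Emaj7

i - iv65 - V43 - V7/VI - VI7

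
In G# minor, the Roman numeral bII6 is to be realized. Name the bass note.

bII in G# minor has root A; the chord is A-C#-E.
The figure 6 means first inversion — the third is in the bass.

C#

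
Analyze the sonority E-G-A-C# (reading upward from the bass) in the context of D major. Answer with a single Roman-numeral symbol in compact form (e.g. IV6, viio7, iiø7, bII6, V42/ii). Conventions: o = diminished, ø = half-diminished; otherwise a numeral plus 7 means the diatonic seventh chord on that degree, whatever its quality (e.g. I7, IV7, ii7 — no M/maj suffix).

Stacked in thirds the chord is A-C#-E-G: a dominant seventh chord on A.
A is scale degree 5 in D major, and a dominant seventh chord on that degree is written V7.
With E in the bass the chord is in second inversion, so the figured bass is 43.

V43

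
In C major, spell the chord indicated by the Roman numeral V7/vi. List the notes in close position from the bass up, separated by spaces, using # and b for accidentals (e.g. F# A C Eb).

V7/vi is a secondary dominant — the dominant seventh of vi. vi in C major is A, so the applied chord's root is E, a perfect fifth above.
Building a dominant seventh chord on E gives E-G#-B-D.

E G# B D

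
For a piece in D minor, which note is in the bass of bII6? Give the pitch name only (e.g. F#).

G

bII in D minor has root Eb; the chord is Eb-G-Bb.
The figure 6 means first inversion — the third is in the bass.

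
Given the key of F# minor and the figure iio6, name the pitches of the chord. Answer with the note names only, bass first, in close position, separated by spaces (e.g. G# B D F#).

In F# minor, the second degree is G#, and the diatonic chord built there is a diminished triad.
That chord is spelled G#-B-D.
The figured bass 6 indicates first inversion, placing the third (B) in the bass: B-D-G#.

B D G#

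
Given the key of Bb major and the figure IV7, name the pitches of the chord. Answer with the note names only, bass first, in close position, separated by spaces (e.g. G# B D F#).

In Bb major, the fourth degree is Eb, and the diatonic chord built there is a major seventh chord.
That chord is spelled Eb-G-Bb-D.

Eb G Bb D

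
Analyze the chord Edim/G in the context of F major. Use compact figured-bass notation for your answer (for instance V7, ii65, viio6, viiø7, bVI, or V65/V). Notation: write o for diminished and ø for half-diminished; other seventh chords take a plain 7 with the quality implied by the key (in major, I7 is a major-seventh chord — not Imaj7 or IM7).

viio6

The pitches E-G-Bb form a diminished triad rooted on E.
E is scale degree 7 in F major, and a diminished triad on that degree is written viio.
With G in the bass the chord is in first inversion, so the figured bass is 6.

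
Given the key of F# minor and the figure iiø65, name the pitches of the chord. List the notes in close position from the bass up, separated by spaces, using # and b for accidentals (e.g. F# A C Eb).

The numeral's case and figure indicate a half-diminished seventh chord. In F# minor its root, the second degree, is G#.
Stacking thirds from G# gives G#-B-D-F#.
The figured bass 65 indicates first inversion, placing the third (B) in the bass: B-D-F#-G#.

B D F# G#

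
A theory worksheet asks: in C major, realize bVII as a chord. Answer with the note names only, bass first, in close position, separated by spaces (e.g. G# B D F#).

Bb D F

Scale degree 7 in C major is B; lowering it a half step gives Bb. bVII is a major triad on the lowered seventh degree (the subtonic), borrowed from the parallel minor.
So the chord is Bb-D-F, a major triad.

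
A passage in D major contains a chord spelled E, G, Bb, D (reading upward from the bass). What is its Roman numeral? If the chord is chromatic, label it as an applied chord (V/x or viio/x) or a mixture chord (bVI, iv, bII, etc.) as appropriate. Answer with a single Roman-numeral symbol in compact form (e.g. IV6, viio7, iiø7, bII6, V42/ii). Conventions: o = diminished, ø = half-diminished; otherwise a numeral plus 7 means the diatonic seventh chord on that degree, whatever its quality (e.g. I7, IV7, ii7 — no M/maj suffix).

iiø7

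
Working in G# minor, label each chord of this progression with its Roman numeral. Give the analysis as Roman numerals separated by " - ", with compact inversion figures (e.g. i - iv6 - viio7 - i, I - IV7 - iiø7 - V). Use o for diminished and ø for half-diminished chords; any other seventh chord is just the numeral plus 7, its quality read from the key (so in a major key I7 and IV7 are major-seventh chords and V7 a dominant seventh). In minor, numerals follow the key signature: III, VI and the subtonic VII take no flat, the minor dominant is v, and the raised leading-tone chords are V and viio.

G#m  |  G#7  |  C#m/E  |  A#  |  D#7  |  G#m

i - V7/iv - iv6 - V/V - V7 - i

G#m: minor triad on G# = scale degree 1 → i.
G#7: chromatic; G# is V of iv, so V7/iv.
C#m/E: root C# is the subdominant; minor triad there is iv6.
A# is the secondary dominant of V (major triad on A#): V/V.
D#7 has root D#, degree 5 in G# minor, so V7.
G#m: root G# is the tonic; minor triad there is i.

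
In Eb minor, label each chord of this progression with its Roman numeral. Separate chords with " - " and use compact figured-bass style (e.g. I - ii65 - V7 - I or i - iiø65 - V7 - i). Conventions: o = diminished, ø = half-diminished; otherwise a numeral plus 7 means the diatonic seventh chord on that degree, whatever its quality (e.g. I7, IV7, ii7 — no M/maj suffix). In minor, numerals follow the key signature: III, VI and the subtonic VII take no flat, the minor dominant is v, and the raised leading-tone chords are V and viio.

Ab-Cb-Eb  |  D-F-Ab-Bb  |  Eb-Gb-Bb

Ab-Cb-Eb has root Ab, degree 4 in Eb minor, so iv.
D-F-Ab-Bb has root Bb, degree 5 in Eb minor, so V65.
Eb-Gb-Bb: root Eb is the tonic; minor triad there is i.

iv - V65 - i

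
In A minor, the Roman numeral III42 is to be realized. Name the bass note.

III in A minor has root C; the chord is C-E-G-B.
The figure 42 means third inversion — the seventh is in the bass.

B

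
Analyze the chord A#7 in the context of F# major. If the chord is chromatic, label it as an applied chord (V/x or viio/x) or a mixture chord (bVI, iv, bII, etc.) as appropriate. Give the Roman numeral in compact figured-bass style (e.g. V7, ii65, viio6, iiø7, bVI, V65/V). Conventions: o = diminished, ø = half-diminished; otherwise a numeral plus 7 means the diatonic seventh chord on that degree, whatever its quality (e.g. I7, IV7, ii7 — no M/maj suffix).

The pitches A#-C##-E#-G# form a dominant seventh chord rooted on A#.
A# is not a diatonic chord root with this quality in F# major, but it lies a perfect fifth above D# (vi), so the chord functions as an applied dominant of vi.

V7/vi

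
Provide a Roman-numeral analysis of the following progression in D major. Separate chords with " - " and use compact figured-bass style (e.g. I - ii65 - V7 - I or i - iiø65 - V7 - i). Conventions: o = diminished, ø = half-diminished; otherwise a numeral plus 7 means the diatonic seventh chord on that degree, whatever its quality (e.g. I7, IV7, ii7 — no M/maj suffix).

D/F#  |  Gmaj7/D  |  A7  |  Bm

D/F# has root D, degree 1 in D major, so I6.
Gmaj7/D: root G is the subdominant; major seventh chord there is IV43.
A7: root A is the dominant; dominant seventh chord there is V7.
Bm: root B is the submediant; minor triad there is vi.

I6 - IV43 - V7 - vi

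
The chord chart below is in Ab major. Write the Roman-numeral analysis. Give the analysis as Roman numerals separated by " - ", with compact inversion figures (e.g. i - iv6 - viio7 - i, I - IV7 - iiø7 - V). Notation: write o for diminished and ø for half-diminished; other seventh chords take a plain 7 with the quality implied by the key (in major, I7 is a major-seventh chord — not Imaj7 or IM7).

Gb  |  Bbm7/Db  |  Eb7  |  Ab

bVII - ii65 - V7 - I

Gb: Gb with this quality isn't in the key; it's bVII, borrowed from the parallel minor.
Bbm7/Db: root Bb is the supertonic; minor seventh chord there is ii65.
Eb7 has root Eb, degree 5 in Ab major, so V7.
Ab: root Ab is the tonic; major triad there is I.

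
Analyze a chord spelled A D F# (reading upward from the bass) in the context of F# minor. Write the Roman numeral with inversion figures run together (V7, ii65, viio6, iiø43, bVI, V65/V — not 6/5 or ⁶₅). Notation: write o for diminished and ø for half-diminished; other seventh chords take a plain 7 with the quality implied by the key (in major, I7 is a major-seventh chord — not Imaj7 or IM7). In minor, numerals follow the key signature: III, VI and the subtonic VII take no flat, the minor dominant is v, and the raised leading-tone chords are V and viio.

VI64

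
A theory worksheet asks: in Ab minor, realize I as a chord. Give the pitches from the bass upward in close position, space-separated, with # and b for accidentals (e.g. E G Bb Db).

Ab C Eb

Scale degree 1 in Ab minor is Ab; here the chord built on it is altered to a major triad. I is the major tonic (Picardy third), borrowed from the parallel major.
So the chord is Ab-C-Eb, a major triad.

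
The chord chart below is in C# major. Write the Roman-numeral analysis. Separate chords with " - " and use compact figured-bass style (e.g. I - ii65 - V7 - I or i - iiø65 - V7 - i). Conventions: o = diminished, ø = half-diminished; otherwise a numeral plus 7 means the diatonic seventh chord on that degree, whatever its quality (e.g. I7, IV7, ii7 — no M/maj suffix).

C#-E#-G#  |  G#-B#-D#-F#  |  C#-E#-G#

I - V7 - I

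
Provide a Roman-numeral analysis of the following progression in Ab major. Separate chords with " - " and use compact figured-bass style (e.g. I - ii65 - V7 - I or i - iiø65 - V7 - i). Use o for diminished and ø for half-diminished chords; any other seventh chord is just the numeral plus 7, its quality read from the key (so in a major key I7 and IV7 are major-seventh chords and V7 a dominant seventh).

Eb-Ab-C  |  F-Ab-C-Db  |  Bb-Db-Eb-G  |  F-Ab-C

I64 - IV65 - V43 - vi

Eb-Ab-C: root Ab is the tonic; major triad there is I64.
F-Ab-C-Db: major seventh chord on Db = scale degree 4 → IV65.
Bb-Db-Eb-G: dominant seventh chord on Eb = scale degree 5 → V43.
F-Ab-C: minor triad on F = scale degree 6 → vi.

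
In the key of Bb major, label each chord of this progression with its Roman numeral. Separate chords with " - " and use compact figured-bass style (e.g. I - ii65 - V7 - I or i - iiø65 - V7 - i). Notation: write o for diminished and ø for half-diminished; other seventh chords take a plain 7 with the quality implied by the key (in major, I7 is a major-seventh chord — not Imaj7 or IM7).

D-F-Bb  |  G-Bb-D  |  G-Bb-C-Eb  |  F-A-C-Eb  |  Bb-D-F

I6 - vi - ii43 - V7 - I

D-F-Bb: major triad on Bb = scale degree 1 → I6.
G-Bb-D: root G is the submediant; minor triad there is vi.
G-Bb-C-Eb: root C is the supertonic; minor seventh chord there is ii43.
F-A-C-Eb: dominant seventh chord on F = scale degree 5 → V7.
Bb-D-F has root Bb, degree 1 in Bb major, so I.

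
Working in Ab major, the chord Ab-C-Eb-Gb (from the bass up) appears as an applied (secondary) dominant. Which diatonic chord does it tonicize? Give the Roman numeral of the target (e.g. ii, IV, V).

The chord is a dominant seventh chord on Ab.
A dominant resolves down a perfect fifth: Ab → Db. In Ab major, Db is scale degree 4, i.e. IV.

IV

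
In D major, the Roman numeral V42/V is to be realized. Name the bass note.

D

The applied chord V42/V is rooted on E: E-G#-B-D.
The figure 42 means third inversion — the seventh is in the bass.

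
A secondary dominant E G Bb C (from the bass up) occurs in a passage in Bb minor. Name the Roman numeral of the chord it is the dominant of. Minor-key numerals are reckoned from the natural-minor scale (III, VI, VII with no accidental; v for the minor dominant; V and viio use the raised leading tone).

The chord is a dominant seventh chord on C.
A dominant resolves down a perfect fifth: C → F. In Bb minor, F is scale degree 5, i.e. V.

V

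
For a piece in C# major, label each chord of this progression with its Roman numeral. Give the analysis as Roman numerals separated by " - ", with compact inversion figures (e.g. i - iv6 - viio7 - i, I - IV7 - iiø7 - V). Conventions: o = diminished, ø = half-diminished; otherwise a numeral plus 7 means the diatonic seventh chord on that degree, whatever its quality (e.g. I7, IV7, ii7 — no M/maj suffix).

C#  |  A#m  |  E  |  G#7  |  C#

I - vi - bIII - V7 - I

C#: major triad on C# = scale degree 1 → I.
A#m: root A# is the submediant; minor triad there is vi.
E: E with this quality isn't in the key; it's bIII, borrowed from the parallel minor.
G#7: root G# is the dominant; dominant seventh chord there is V7.
C#: major triad on C# = scale degree 1 → I.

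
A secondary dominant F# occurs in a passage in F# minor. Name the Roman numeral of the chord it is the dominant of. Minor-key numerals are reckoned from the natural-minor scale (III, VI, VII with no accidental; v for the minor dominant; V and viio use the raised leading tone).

The chord is a major triad on F#.
A dominant resolves down a perfect fifth: F# → B. In F# minor, B is scale degree 4, i.e. iv.

iv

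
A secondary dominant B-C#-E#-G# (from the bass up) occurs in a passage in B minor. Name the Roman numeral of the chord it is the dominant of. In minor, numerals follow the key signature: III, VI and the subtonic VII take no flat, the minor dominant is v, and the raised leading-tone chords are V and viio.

The chord is a dominant seventh chord on C#.
A dominant resolves down a perfect fifth: C# → F#. In B minor, F# is scale degree 5, i.e. V.

V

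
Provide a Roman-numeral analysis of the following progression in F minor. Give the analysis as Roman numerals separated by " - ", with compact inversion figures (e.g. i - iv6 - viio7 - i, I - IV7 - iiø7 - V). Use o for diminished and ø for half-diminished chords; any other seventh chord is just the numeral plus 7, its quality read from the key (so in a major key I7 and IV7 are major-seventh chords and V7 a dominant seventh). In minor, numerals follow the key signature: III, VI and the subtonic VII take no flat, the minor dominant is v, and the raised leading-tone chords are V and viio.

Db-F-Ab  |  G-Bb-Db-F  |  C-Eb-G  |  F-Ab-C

VI - iiø7 - v - i

Db-F-Ab: major triad on Db = scale degree 6 → VI.
G-Bb-Db-F: half-diminished seventh chord on G = scale degree 2 → iiø7.
C-Eb-G: root C is the dominant; minor triad there is v.
F-Ab-C: minor triad on F = scale degree 1 → i.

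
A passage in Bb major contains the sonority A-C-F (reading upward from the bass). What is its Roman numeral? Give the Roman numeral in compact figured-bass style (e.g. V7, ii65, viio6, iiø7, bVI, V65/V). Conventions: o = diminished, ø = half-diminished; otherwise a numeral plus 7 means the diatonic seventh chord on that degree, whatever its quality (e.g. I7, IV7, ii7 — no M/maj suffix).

Stacked in thirds the chord is F-A-C: a major triad on F.
F is scale degree 5 in Bb major, and a major triad on that degree is written V.
With A in the bass the chord is in first inversion, so the figured bass is 6.

V6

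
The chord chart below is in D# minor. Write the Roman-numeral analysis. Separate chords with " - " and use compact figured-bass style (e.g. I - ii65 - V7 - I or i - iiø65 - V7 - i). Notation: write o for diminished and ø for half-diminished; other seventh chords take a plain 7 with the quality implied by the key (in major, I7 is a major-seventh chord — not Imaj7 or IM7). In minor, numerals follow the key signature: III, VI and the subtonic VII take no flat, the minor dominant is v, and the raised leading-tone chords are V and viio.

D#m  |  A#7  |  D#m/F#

D#m: root D# is the tonic; minor triad there is i.
A#7: dominant seventh chord on A# = scale degree 5 → V7.
D#m/F#: minor triad on D# = scale degree 1 → i6.

i - V7 - i6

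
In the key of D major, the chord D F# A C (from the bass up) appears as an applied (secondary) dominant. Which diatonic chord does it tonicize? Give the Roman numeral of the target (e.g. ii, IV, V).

The chord is a dominant seventh chord on D.
A dominant resolves down a perfect fifth: D → G. In D major, G is scale degree 4, i.e. IV.

IV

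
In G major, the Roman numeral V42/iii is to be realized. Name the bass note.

The applied chord V42/iii is rooted on F#: F#-A#-C#-E.
The figure 42 means third inversion — the seventh is in the bass.

E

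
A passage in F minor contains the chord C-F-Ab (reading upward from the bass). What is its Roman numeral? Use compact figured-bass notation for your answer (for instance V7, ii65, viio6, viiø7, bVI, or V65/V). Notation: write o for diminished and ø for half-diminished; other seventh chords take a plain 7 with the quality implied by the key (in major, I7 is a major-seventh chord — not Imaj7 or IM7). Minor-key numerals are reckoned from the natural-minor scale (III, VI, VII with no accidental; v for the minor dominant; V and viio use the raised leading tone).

i64

Stacked in thirds the chord is F-Ab-C: a minor triad on F.
F is scale degree 1 in F minor, and a minor triad on that degree is written i.
With C in the bass the chord is in second inversion, so the figured bass is 64.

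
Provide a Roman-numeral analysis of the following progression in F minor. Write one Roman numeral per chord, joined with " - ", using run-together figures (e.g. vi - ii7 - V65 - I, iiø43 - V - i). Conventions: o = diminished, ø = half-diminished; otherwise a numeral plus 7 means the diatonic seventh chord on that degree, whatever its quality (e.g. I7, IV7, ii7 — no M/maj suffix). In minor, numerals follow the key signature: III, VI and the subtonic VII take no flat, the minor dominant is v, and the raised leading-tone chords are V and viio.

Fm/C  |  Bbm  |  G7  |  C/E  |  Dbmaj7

Fm/C: minor triad on F = scale degree 1 → i64.
Bbm: minor triad on Bb = scale degree 4 → iv.
G7 is the secondary dominant of V (dominant seventh chord on G): V7/V.
C/E: root C is the dominant; major triad there is V6.
Dbmaj7 has root Db, degree 6 in F minor, so VI7.

i64 - iv - V7/V - V6 - VI7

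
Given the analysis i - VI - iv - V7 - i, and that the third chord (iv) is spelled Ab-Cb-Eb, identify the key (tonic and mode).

The anchor chord is a minor triad on Ab, labeled iv.
Counting down 3 scale steps from Ab places the tonic on Eb; a minor triad on degree 4 is diatonic only in minor.

Eb minor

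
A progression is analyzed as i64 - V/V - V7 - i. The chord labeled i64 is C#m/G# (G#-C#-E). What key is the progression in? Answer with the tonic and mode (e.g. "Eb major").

C# minor

The chord C#m/G# is a minor triad rooted on C#; its label is i64.
If C# is scale degree 1 and the mode makes that degree carry a minor triad, the tonic is C# and the mode is minor.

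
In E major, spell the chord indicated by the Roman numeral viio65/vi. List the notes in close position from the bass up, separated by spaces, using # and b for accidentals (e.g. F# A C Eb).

D# F# A B#

viio65/vi is a secondary leading-tone chord. The target vi is C# in E major; the applied chord is rooted a semitone below, on B#.
Building a fully diminished seventh chord on B# gives B#-D#-F#-A.
With the 65 figure the chord is in first inversion; from the bass D# upward in close position it reads D#-F#-A-B#.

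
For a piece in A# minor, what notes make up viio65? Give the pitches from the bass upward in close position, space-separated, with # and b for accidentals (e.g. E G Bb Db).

In A# minor, the leading-tone chord is built on the raised seventh degree, G##.
Stacking thirds from G## gives G##-B#-D#-F#.
The figured bass 65 indicates first inversion, placing the third (B#) in the bass: B#-D#-F#-G##.

B# D# F# G##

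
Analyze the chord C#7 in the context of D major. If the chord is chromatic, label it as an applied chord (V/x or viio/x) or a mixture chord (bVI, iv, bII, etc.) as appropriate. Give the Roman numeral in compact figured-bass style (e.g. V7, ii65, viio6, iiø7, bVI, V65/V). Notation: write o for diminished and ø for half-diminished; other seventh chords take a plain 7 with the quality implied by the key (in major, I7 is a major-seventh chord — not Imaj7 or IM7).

Stacked in thirds the chord is C#-E#-G#-B: a dominant seventh chord on C#.
C# is not a diatonic chord root with this quality in D major, but it lies a perfect fifth above F# (iii), so the chord functions as an applied dominant of iii.

V7/iii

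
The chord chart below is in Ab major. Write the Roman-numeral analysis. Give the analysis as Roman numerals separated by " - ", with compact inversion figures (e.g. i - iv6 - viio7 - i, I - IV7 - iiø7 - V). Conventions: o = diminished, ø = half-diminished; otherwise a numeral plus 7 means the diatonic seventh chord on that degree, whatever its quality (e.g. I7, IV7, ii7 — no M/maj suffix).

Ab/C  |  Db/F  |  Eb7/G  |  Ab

I6 - IV6 - V65 - I

Ab/C has root Ab, degree 1 in Ab major, so I6.
Db/F has root Db, degree 4 in Ab major, so IV6.
Eb7/G: root Eb is the dominant; dominant seventh chord there is V65.
Ab has root Ab, degree 1 in Ab major, so I.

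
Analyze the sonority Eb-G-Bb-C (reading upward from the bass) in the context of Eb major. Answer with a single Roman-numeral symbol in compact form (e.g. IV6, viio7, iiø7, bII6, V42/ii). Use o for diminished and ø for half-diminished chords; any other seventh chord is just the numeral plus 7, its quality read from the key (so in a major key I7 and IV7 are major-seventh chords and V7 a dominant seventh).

vi65

The pitches C-Eb-G-Bb form a minor seventh chord rooted on C.
In Eb major, C is the submediant; the diatonic minor seventh chord there is vi7.
With Eb in the bass the chord is in first inversion, so the figured bass is 65.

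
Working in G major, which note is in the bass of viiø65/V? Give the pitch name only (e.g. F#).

E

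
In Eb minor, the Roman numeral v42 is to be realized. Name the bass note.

v in Eb minor has root Bb; the chord is Bb-Db-F-Ab.
The figure 42 means third inversion — the seventh is in the bass.

Ab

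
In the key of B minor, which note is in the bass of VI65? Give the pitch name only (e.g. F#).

B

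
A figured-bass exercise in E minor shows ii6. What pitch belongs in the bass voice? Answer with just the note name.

ii in E minor has root F#; the chord is F#-A-C#.
The figure 6 means first inversion — the third is in the bass.

A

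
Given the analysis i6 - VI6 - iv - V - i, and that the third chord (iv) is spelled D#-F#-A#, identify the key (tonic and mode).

A# minor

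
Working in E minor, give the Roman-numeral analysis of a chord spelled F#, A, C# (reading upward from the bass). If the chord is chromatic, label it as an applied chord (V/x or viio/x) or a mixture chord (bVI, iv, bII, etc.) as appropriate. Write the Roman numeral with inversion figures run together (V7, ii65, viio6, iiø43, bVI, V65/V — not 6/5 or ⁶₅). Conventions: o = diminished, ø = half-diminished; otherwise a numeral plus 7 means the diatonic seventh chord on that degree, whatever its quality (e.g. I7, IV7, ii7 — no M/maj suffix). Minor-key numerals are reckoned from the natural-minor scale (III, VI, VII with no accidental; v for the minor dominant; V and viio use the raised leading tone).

Stacked in thirds the chord is F#-A-C#: a minor triad on F#.
F# is the second degree of E minor. This is the minor supertonic, borrowed from the parallel major (the Dorian ii).

ii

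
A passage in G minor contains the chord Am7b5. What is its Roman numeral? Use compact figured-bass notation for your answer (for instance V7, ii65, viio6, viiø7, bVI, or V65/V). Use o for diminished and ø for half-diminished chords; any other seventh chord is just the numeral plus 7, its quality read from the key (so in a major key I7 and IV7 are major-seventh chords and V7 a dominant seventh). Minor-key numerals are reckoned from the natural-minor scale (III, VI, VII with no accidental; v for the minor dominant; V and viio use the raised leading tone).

Stacked in thirds the chord is A-C-Eb-G: a half-diminished seventh chord on A.
In G minor, A is the supertonic; the diatonic half-diminished seventh chord there is iiø7.

iiø7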